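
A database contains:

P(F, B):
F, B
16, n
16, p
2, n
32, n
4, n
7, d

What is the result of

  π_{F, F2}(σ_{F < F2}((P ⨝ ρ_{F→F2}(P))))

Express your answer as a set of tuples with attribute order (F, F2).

{(16, 32), (2, 16), (2, 32), (2, 4), (4, 16), (4, 32)}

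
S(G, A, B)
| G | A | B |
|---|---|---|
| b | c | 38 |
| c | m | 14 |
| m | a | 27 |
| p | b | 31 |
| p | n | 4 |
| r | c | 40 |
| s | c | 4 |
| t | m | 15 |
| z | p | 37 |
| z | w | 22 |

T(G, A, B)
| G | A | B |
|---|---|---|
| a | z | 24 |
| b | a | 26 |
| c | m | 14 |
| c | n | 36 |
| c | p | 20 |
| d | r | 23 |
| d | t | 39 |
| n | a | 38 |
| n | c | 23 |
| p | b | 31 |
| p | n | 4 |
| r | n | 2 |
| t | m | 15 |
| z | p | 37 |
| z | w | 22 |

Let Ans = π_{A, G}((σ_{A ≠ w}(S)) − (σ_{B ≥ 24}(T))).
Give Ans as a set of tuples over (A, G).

σ[A ≠ w]: keep tuples satisfying A ≠ w → {(b, c, 38), (c, m, 14), (m, a, 27), (p, b, 31), (p, n, 4), (r, c, 40), (s, c, 4), (t, m, 15), (z, p, 37)}
σ[B ≥ 24]: keep tuples satisfying B ≥ 24 → {(a, z, 24), (b, a, 26), (c, n, 36), (d, t, 39), (n, a, 38), (p, b, 31), (z, p, 37)}
Difference: {(b, c, 38), (c, m, 14), (m, a, 27), (p, b, 31), (p, n, 4), (r, c, 40), (s, c, 4), (t, m, 15), (z, p, 37)} with {(a, z, 24), (b, a, 26), (c, n, 36), (d, t, 39), (n, a, 38), (p, b, 31), (z, p, 37)} → {(b, c, 38), (c, m, 14), (m, a, 27), (p, n, 4), (r, c, 40), (s, c, 4), (t, m, 15)}
π_{A, G} gives {(a, m), (c, b), (c, r), (c, s), (m, c), (m, t), (n, p)}.

{(a, m), (c, b), (c, r), (c, s), (m, c), (m, t), (n, p)}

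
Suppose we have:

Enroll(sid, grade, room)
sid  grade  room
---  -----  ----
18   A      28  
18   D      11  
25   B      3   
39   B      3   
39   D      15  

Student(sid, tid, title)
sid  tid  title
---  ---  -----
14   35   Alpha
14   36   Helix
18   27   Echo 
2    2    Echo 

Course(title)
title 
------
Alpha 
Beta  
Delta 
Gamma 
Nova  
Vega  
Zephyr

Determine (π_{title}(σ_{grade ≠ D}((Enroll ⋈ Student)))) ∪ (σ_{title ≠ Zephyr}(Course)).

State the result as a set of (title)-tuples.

Natural join on sid: {(18, A, 28, 27, Echo), (18, D, 11, 27, Echo)}
Selection grade ≠ D: {(18, A, 28, 27, Echo)}
π[title]: project onto (title) → {Echo}
Selection title ≠ Zephyr: {Alpha, Beta, Delta, Gamma, Nova, Vega}
Union: {Echo} with {Alpha, Beta, Delta, Gamma, Nova, Vega} → {Alpha, Beta, Delta, Echo, Gamma, Nova, Vega}

{Alpha, Beta, Delta, Echo, Gamma, Nova, Vega}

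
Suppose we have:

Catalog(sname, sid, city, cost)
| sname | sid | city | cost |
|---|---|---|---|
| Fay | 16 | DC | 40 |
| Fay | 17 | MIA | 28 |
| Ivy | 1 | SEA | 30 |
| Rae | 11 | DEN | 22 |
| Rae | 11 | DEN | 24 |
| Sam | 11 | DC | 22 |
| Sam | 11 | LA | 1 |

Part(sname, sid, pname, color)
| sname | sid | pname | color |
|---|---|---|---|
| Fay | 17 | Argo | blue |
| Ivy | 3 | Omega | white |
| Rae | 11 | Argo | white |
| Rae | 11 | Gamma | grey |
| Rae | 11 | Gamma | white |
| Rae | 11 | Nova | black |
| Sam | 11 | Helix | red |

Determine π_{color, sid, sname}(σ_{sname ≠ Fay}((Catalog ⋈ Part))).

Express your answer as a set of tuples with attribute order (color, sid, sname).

{(black, 11, Rae), (grey, 11, Rae), (red, 11, Sam), (white, 11, Rae)}

Natural join on sname, sid: {(Fay, 17, MIA, 28, Argo, blue), (Rae, 11, DEN, 22, Argo, white), (Rae, 11, DEN, 22, Gamma, grey), (Rae, 11, DEN, 22, Gamma, white), (Rae, 11, DEN, 22, Nova, black), (Rae, 11, DEN, 24, Argo, white), (Rae, 11, DEN, 24, Gamma, grey), (Rae, 11, DEN, 24, Gamma, white), (Rae, 11, DEN, 24, Nova, black), (Sam, 11, DC, 22, Helix, red), (Sam, 11, LA, 1, Helix, red)}
Selection sname ≠ Fay: {(Rae, 11, DEN, 22, Argo, white), (Rae, 11, DEN, 22, Gamma, grey), (Rae, 11, DEN, 22, Gamma, white), (Rae, 11, DEN, 22, Nova, black), (Rae, 11, DEN, 24, Argo, white), (Rae, 11, DEN, 24, Gamma, grey), (Rae, 11, DEN, 24, Gamma, white), (Rae, 11, DEN, 24, Nova, black), (Sam, 11, DC, 22, Helix, red), (Sam, 11, LA, 1, Helix, red)}
Projecting to color, sid, sname (6 duplicate(s) eliminated): {(black, 11, Rae), (grey, 11, Rae), (red, 11, Sam), (white, 11, Rae)}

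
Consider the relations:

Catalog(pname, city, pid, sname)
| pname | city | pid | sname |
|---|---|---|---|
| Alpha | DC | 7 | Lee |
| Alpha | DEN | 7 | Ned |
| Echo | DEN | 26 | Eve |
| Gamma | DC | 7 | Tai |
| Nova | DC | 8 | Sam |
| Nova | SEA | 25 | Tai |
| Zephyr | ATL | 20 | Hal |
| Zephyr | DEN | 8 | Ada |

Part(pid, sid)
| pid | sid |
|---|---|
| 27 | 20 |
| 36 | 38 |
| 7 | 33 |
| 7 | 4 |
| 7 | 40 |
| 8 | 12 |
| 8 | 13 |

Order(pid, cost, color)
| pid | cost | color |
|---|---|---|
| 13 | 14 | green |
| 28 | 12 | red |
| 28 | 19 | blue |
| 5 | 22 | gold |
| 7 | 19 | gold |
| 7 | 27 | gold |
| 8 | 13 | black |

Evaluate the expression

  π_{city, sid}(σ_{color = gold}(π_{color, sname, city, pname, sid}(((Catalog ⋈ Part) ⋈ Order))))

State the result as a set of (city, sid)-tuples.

Natural join on pid: {(Alpha, DC, 7, Lee, 33), (Alpha, DC, 7, Lee, 4), (Alpha, DC, 7, Lee, 40), (Alpha, DEN, 7, Ned, 33), (Alpha, DEN, 7, Ned, 4), (Alpha, DEN, 7, Ned, 40), (Gamma, DC, 7, Tai, 33), (Gamma, DC, 7, Tai, 4), (Gamma, DC, 7, Tai, 40), (Nova, DC, 8, Sam, 12), (Nova, DC, 8, Sam, 13), (Zephyr, DEN, 8, Ada, 12), (Zephyr, DEN, 8, Ada, 13)}
Natural join on pid: {(Alpha, DC, 7, Lee, 33, 19, gold), (Alpha, DC, 7, Lee, 33, 27, gold), (Alpha, DC, 7, Lee, 4, 19, gold), (Alpha, DC, 7, Lee, 4, 27, gold), (Alpha, DC, 7, Lee, 40, 19, gold), (Alpha, DC, 7, Lee, 40, 27, gold), (Alpha, DEN, 7, Ned, 33, 19, gold), (Alpha, DEN, 7, Ned, 33, 27, gold), (Alpha, DEN, 7, Ned, 4, 19, gold), (Alpha, DEN, 7, Ned, 4, 27, gold), (Alpha, DEN, 7, Ned, 40, 19, gold), (Alpha, DEN, 7, Ned, 40, 27, gold), (Gamma, DC, 7, Tai, 33, 19, gold), (Gamma, DC, 7, Tai, 33, 27, gold), (Gamma, DC, 7, Tai, 4, 19, gold), (Gamma, DC, 7, Tai, 4, 27, gold), (Gamma, DC, 7, Tai, 40, 19, gold), (Gamma, DC, 7, Tai, 40, 27, gold), (Nova, DC, 8, Sam, 12, 13, black), (Nova, DC, 8, Sam, 13, 13, black), (Zephyr, DEN, 8, Ada, 12, 13, black), (Zephyr, DEN, 8, Ada, 13, 13, black)}
π_{color, sname, city, pname, sid} gives {(black, Ada, DEN, Zephyr, 12), (black, Ada, DEN, Zephyr, 13), (black, Sam, DC, Nova, 12), (black, Sam, DC, Nova, 13), (gold, Lee, DC, Alpha, 33), (gold, Lee, DC, Alpha, 4), (gold, Lee, DC, Alpha, 40), (gold, Ned, DEN, Alpha, 33), (gold, Ned, DEN, Alpha, 4), (gold, Ned, DEN, Alpha, 40), (gold, Tai, DC, Gamma, 33), (gold, Tai, DC, Gamma, 4), (gold, Tai, DC, Gamma, 40)} (9 duplicate(s) eliminated).
σ[color = gold]: keep tuples satisfying color = gold → {(gold, Lee, DC, Alpha, 33), (gold, Lee, DC, Alpha, 4), (gold, Lee, DC, Alpha, 40), (gold, Ned, DEN, Alpha, 33), (gold, Ned, DEN, Alpha, 4), (gold, Ned, DEN, Alpha, 40), (gold, Tai, DC, Gamma, 33), (gold, Tai, DC, Gamma, 4), (gold, Tai, DC, Gamma, 40)}
π_{city, sid} gives {(DC, 33), (DC, 4), (DC, 40), (DEN, 33), (DEN, 4), (DEN, 40)} (3 duplicate(s) eliminated).

{(DC, 33), (DC, 4), (DC, 40), (DEN, 33), (DEN, 4), (DEN, 40)}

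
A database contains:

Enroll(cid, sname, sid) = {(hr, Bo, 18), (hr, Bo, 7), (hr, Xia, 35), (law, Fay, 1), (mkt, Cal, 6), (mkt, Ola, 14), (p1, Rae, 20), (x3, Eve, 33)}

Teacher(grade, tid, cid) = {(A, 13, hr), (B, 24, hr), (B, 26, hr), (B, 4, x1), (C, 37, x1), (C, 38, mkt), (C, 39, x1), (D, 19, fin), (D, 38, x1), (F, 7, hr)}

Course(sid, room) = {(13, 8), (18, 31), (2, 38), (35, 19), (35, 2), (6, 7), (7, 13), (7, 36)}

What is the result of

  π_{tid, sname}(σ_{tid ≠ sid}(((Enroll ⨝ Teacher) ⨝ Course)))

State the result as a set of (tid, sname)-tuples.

Enroll ⋈ Teacher (natural join on cid): {(hr, Bo, 18, A, 13), (hr, Bo, 18, B, 24), (hr, Bo, 18, B, 26), (hr, Bo, 18, F, 7), (hr, Bo, 7, A, 13), (hr, Bo, 7, B, 24), (hr, Bo, 7, B, 26), (hr, Bo, 7, F, 7), (hr, Xia, 35, A, 13), (hr, Xia, 35, B, 24), (hr, Xia, 35, B, 26), (hr, Xia, 35, F, 7), (mkt, Cal, 6, C, 38), (mkt, Ola, 14, C, 38)}
(Enroll ⨝ Teacher) ⋈ Course (natural join on sid): {(hr, Bo, 18, A, 13, 31), (hr, Bo, 18, B, 24, 31), (hr, Bo, 18, B, 26, 31), (hr, Bo, 18, F, 7, 31), (hr, Bo, 7, A, 13, 13), (hr, Bo, 7, A, 13, 36), (hr, Bo, 7, B, 24, 13), (hr, Bo, 7, B, 24, 36), (hr, Bo, 7, B, 26, 13), (hr, Bo, 7, B, 26, 36), (hr, Bo, 7, F, 7, 13), (hr, Bo, 7, F, 7, 36), (hr, Xia, 35, A, 13, 19), (hr, Xia, 35, A, 13, 2), (hr, Xia, 35, B, 24, 19), (hr, Xia, 35, B, 24, 2), (hr, Xia, 35, B, 26, 19), (hr, Xia, 35, B, 26, 2), (hr, Xia, 35, F, 7, 19), (hr, Xia, 35, F, 7, 2), (mkt, Cal, 6, C, 38, 7)}
σ[tid ≠ sid]: keep tuples satisfying tid ≠ sid → {(hr, Bo, 18, A, 13, 31), (hr, Bo, 18, B, 24, 31), (hr, Bo, 18, B, 26, 31), (hr, Bo, 18, F, 7, 31), (hr, Bo, 7, A, 13, 13), (hr, Bo, 7, A, 13, 36), (hr, Bo, 7, B, 24, 13), (hr, Bo, 7, B, 24, 36), (hr, Bo, 7, B, 26, 13), (hr, Bo, 7, B, 26, 36), (hr, Xia, 35, A, 13, 19), (hr, Xia, 35, A, 13, 2), (hr, Xia, 35, B, 24, 19), (hr, Xia, 35, B, 24, 2), (hr, Xia, 35, B, 26, 19), (hr, Xia, 35, B, 26, 2), (hr, Xia, 35, F, 7, 19), (hr, Xia, 35, F, 7, 2), (mkt, Cal, 6, C, 38, 7)}
π[tid, sname]: project onto (tid, sname) (10 duplicate(s) eliminated) → {(13, Bo), (13, Xia), (24, Bo), (24, Xia), (26, Bo), (26, Xia), (38, Cal), (7, Bo), (7, Xia)}

{(13, Bo), (13, Xia), (24, Bo), (24, Xia), (26, Bo), (26, Xia), (38, Cal), (7, Bo), (7, Xia)}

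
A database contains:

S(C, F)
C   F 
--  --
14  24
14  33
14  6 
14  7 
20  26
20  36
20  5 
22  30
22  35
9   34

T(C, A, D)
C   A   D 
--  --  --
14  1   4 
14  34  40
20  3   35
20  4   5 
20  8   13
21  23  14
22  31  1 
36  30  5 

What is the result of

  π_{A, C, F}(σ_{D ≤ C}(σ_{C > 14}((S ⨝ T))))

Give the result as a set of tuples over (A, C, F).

S ⋈ T (natural join on C): {(14, 24, 1, 4), (14, 24, 34, 40), (14, 33, 1, 4), (14, 33, 34, 40), (14, 6, 1, 4), (14, 6, 34, 40), (14, 7, 1, 4), (14, 7, 34, 40), (20, 26, 3, 35), (20, 26, 4, 5), (20, 26, 8, 13), (20, 36, 3, 35), (20, 36, 4, 5), (20, 36, 8, 13), (20, 5, 3, 35), (20, 5, 4, 5), (20, 5, 8, 13), (22, 30, 31, 1), (22, 35, 31, 1)}
Selection C > 14: {(20, 26, 3, 35), (20, 26, 4, 5), (20, 26, 8, 13), (20, 36, 3, 35), (20, 36, 4, 5), (20, 36, 8, 13), (20, 5, 3, 35), (20, 5, 4, 5), (20, 5, 8, 13), (22, 30, 31, 1), (22, 35, 31, 1)}
Selection D ≤ C: {(20, 26, 4, 5), (20, 26, 8, 13), (20, 36, 4, 5), (20, 36, 8, 13), (20, 5, 4, 5), (20, 5, 8, 13), (22, 30, 31, 1), (22, 35, 31, 1)}
Keep only column(s) A, C, F: {(31, 22, 30), (31, 22, 35), (4, 20, 26), (4, 20, 36), (4, 20, 5), (8, 20, 26), (8, 20, 36), (8, 20, 5)}

{(31, 22, 30), (31, 22, 35), (4, 20, 26), (4, 20, 36), (4, 20, 5), (8, 20, 26), (8, 20, 36), (8, 20, 5)}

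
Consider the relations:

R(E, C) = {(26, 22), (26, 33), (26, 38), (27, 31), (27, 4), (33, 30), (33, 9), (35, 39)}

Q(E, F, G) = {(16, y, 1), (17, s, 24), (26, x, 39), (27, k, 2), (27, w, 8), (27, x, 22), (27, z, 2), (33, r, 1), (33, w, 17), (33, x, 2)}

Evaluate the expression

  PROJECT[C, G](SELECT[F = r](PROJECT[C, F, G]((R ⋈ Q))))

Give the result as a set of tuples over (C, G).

{(30, 1), (9, 1)}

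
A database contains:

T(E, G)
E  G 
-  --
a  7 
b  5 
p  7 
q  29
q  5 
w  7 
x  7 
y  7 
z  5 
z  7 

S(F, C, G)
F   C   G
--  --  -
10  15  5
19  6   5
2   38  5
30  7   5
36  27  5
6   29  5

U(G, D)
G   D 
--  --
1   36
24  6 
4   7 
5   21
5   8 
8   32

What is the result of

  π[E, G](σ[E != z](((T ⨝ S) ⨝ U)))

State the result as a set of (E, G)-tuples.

{(b, 5), (q, 5)}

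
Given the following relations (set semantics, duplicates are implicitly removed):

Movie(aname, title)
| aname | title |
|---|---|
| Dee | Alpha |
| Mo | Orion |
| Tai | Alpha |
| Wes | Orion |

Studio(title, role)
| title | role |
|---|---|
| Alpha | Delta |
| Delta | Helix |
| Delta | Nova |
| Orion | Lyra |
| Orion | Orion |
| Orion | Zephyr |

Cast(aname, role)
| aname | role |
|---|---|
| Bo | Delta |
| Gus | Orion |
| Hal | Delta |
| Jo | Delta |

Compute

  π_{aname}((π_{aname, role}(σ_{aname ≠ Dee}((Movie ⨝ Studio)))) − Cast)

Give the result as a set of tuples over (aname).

{Mo, Tai, Wes}

Movie ⋈ Studio (natural join on title): {(Dee, Alpha, Delta), (Mo, Orion, Lyra), (Mo, Orion, Orion), (Mo, Orion, Zephyr), (Tai, Alpha, Delta), (Wes, Orion, Lyra), (Wes, Orion, Orion), (Wes, Orion, Zephyr)}
σ[aname ≠ Dee]: keep tuples satisfying aname ≠ Dee → {(Mo, Orion, Lyra), (Mo, Orion, Orion), (Mo, Orion, Zephyr), (Tai, Alpha, Delta), (Wes, Orion, Lyra), (Wes, Orion, Orion), (Wes, Orion, Zephyr)}
π_{aname, role} gives {(Mo, Lyra), (Mo, Orion), (Mo, Zephyr), (Tai, Delta), (Wes, Lyra), (Wes, Orion), (Wes, Zephyr)}.
Set difference of the two operands is {(Mo, Lyra), (Mo, Orion), (Mo, Zephyr), (Tai, Delta), (Wes, Lyra), (Wes, Orion), (Wes, Zephyr)}.
π_{aname} gives {Mo, Tai, Wes} (4 duplicate(s) eliminated).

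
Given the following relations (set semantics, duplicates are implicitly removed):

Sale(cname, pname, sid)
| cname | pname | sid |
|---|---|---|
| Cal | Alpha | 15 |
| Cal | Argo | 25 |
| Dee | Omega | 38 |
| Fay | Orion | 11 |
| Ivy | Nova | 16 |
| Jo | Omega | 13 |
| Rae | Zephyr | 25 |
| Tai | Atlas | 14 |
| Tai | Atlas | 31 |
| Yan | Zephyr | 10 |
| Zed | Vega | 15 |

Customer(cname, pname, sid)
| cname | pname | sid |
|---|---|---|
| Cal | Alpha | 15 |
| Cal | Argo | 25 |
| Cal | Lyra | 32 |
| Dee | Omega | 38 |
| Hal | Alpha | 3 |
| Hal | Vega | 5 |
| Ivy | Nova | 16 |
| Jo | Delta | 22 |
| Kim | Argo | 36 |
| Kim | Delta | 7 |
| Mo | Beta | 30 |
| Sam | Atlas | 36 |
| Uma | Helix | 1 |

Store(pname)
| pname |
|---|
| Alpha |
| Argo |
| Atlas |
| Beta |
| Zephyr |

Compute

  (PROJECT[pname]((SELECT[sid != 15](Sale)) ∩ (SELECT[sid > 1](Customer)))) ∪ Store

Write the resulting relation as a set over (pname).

Apply σ_{sid != 15}; surviving tuples: {(Cal, Argo, 25), (Dee, Omega, 38), (Fay, Orion, 11), (Ivy, Nova, 16), (Jo, Omega, 13), (Rae, Zephyr, 25), (Tai, Atlas, 14), (Tai, Atlas, 31), (Yan, Zephyr, 10)}
Apply σ_{sid > 1}; surviving tuples: {(Cal, Alpha, 15), (Cal, Argo, 25), (Cal, Lyra, 32), (Dee, Omega, 38), (Hal, Alpha, 3), (Hal, Vega, 5), (Ivy, Nova, 16), (Jo, Delta, 22), (Kim, Argo, 36), (Kim, Delta, 7), (Mo, Beta, 30), (Sam, Atlas, 36)}
Intersection: {(Cal, Argo, 25), (Dee, Omega, 38), (Fay, Orion, 11), (Ivy, Nova, 16), (Jo, Omega, 13), (Rae, Zephyr, 25), (Tai, Atlas, 14), (Tai, Atlas, 31), (Yan, Zephyr, 10)} with {(Cal, Alpha, 15), (Cal, Argo, 25), (Cal, Lyra, 32), (Dee, Omega, 38), (Hal, Alpha, 3), (Hal, Vega, 5), (Ivy, Nova, 16), (Jo, Delta, 22), (Kim, Argo, 36), (Kim, Delta, 7), (Mo, Beta, 30), (Sam, Atlas, 36)} → {(Cal, Argo, 25), (Dee, Omega, 38), (Ivy, Nova, 16)}
Projecting to pname: {Argo, Nova, Omega}
Union: {Argo, Nova, Omega} with {Alpha, Argo, Atlas, Beta, Zephyr} → {Alpha, Argo, Atlas, Beta, Nova, Omega, Zephyr}

{Alpha, Argo, Atlas, Beta, Nova, Omega, Zephyr}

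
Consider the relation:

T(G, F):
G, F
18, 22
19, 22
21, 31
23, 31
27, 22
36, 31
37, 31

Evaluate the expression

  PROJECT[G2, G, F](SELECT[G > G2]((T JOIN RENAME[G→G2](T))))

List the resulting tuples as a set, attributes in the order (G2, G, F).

ρ[G→G2]: schema becomes (G2, F); tuples unchanged.
Natural join on F: {(18, 22, 18), (18, 22, 19), (18, 22, 27), (19, 22, 18), (19, 22, 19), (19, 22, 27), (21, 31, 21), (21, 31, 23), (21, 31, 36), (21, 31, 37), (23, 31, 21), (23, 31, 23), (23, 31, 36), (23, 31, 37), (27, 22, 18), (27, 22, 19), (27, 22, 27), (36, 31, 21), (36, 31, 23), (36, 31, 36), (36, 31, 37), (37, 31, 21), (37, 31, 23), (37, 31, 36), (37, 31, 37)}
σ[G > G2]: keep tuples satisfying G > G2 → {(19, 22, 18), (23, 31, 21), (27, 22, 18), (27, 22, 19), (36, 31, 21), (36, 31, 23), (37, 31, 21), (37, 31, 23), (37, 31, 36)}
Projecting to G2, G, F: {(18, 19, 22), (18, 27, 22), (19, 27, 22), (21, 23, 31), (21, 36, 31), (21, 37, 31), (23, 36, 31), (23, 37, 31), (36, 37, 31)}

{(18, 19, 22), (18, 27, 22), (19, 27, 22), (21, 23, 31), (21, 36, 31), (21, 37, 31), (23, 36, 31), (23, 37, 31), (36, 37, 31)}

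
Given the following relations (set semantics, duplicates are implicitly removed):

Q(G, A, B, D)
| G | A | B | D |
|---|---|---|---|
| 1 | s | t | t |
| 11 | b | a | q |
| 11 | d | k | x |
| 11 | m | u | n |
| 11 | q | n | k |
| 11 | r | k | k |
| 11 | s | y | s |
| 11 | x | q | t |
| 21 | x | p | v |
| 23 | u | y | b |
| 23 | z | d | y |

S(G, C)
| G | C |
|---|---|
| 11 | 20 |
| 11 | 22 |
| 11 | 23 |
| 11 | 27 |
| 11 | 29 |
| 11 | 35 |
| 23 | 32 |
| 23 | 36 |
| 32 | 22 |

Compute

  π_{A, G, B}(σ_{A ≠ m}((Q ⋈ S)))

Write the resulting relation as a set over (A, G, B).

{(b, 11, a), (d, 11, k), (q, 11, n), (r, 11, k), (s, 11, y), (u, 23, y), (x, 11, q), (z, 23, d)}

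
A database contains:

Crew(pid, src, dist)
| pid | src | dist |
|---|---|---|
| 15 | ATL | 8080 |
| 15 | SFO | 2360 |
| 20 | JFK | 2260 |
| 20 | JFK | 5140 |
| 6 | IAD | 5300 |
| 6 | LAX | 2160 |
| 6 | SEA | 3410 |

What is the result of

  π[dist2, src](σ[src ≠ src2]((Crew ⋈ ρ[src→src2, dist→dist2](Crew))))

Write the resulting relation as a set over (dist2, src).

{(2160, IAD), (2160, SEA), (2360, ATL), (3410, IAD), (3410, LAX), (5300, LAX), (5300, SEA), (8080, SFO)}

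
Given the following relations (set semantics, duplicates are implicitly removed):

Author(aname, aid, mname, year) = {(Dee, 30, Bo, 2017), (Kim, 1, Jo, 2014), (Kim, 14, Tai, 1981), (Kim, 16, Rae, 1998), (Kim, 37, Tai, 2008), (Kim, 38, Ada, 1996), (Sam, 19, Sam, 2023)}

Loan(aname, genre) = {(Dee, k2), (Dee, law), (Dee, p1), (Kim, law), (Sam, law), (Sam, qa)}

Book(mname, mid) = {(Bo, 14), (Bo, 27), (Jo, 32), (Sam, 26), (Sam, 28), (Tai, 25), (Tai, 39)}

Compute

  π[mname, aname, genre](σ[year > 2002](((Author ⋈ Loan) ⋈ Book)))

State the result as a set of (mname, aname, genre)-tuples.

{(Bo, Dee, k2), (Bo, Dee, law), (Bo, Dee, p1), (Jo, Kim, law), (Sam, Sam, law), (Sam, Sam, qa), (Tai, Kim, law)}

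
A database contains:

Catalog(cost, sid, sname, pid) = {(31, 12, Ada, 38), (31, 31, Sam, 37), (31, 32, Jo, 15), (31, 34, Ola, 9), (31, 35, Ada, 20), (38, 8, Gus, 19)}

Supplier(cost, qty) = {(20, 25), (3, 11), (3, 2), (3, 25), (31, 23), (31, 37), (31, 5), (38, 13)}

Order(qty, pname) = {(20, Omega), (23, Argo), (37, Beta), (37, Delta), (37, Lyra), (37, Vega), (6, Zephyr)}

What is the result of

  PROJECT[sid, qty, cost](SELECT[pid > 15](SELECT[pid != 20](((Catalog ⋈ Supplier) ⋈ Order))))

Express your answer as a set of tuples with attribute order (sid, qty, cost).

{(12, 23, 31), (12, 37, 31), (31, 23, 31), (31, 37, 31)}

Catalog ⋈ Supplier (natural join on cost): {(31, 12, Ada, 38, 23), (31, 12, Ada, 38, 37), (31, 12, Ada, 38, 5), (31, 31, Sam, 37, 23), (31, 31, Sam, 37, 37), (31, 31, Sam, 37, 5), (31, 32, Jo, 15, 23), (31, 32, Jo, 15, 37), (31, 32, Jo, 15, 5), (31, 34, Ola, 9, 23), (31, 34, Ola, 9, 37), (31, 34, Ola, 9, 5), (31, 35, Ada, 20, 23), (31, 35, Ada, 20, 37), (31, 35, Ada, 20, 5), (38, 8, Gus, 19, 13)}
(Catalog ⋈ Supplier) ⋈ Order (natural join on qty): {(31, 12, Ada, 38, 23, Argo), (31, 12, Ada, 38, 37, Beta), (31, 12, Ada, 38, 37, Delta), (31, 12, Ada, 38, 37, Lyra), (31, 12, Ada, 38, 37, Vega), (31, 31, Sam, 37, 23, Argo), (31, 31, Sam, 37, 37, Beta), (31, 31, Sam, 37, 37, Delta), (31, 31, Sam, 37, 37, Lyra), (31, 31, Sam, 37, 37, Vega), (31, 32, Jo, 15, 23, Argo), (31, 32, Jo, 15, 37, Beta), (31, 32, Jo, 15, 37, Delta), (31, 32, Jo, 15, 37, Lyra), (31, 32, Jo, 15, 37, Vega), (31, 34, Ola, 9, 23, Argo), (31, 34, Ola, 9, 37, Beta), (31, 34, Ola, 9, 37, Delta), (31, 34, Ola, 9, 37, Lyra), (31, 34, Ola, 9, 37, Vega), (31, 35, Ada, 20, 23, Argo), (31, 35, Ada, 20, 37, Beta), (31, 35, Ada, 20, 37, Delta), (31, 35, Ada, 20, 37, Lyra), (31, 35, Ada, 20, 37, Vega)}
Filtering on pid != 20 leaves {(31, 12, Ada, 38, 23, Argo), (31, 12, Ada, 38, 37, Beta), (31, 12, Ada, 38, 37, Delta), (31, 12, Ada, 38, 37, Lyra), (31, 12, Ada, 38, 37, Vega), (31, 31, Sam, 37, 23, Argo), (31, 31, Sam, 37, 37, Beta), (31, 31, Sam, 37, 37, Delta), (31, 31, Sam, 37, 37, Lyra), (31, 31, Sam, 37, 37, Vega), (31, 32, Jo, 15, 23, Argo), (31, 32, Jo, 15, 37, Beta), (31, 32, Jo, 15, 37, Delta), (31, 32, Jo, 15, 37, Lyra), (31, 32, Jo, 15, 37, Vega), (31, 34, Ola, 9, 23, Argo), (31, 34, Ola, 9, 37, Beta), (31, 34, Ola, 9, 37, Delta), (31, 34, Ola, 9, 37, Lyra), (31, 34, Ola, 9, 37, Vega)}.
Filtering on pid > 15 leaves {(31, 12, Ada, 38, 23, Argo), (31, 12, Ada, 38, 37, Beta), (31, 12, Ada, 38, 37, Delta), (31, 12, Ada, 38, 37, Lyra), (31, 12, Ada, 38, 37, Vega), (31, 31, Sam, 37, 23, Argo), (31, 31, Sam, 37, 37, Beta), (31, 31, Sam, 37, 37, Delta), (31, 31, Sam, 37, 37, Lyra), (31, 31, Sam, 37, 37, Vega)}.
Keep only column(s) sid, qty, cost (6 duplicate(s) eliminated): {(12, 23, 31), (12, 37, 31), (31, 23, 31), (31, 37, 31)}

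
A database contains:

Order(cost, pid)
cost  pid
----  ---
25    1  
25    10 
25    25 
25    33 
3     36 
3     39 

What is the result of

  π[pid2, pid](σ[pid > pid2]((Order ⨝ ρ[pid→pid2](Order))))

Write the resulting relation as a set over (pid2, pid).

ρ[pid→pid2]: schema becomes (cost, pid2); tuples unchanged.
Natural join on cost: {(25, 1, 1), (25, 1, 10), (25, 1, 25), (25, 1, 33), (25, 10, 1), (25, 10, 10), (25, 10, 25), (25, 10, 33), (25, 25, 1), (25, 25, 10), (25, 25, 25), (25, 25, 33), (25, 33, 1), (25, 33, 10), (25, 33, 25), (25, 33, 33), (3, 36, 36), (3, 36, 39), (3, 39, 36), (3, 39, 39)}
Filtering on pid > pid2 leaves {(25, 10, 1), (25, 25, 1), (25, 25, 10), (25, 33, 1), (25, 33, 10), (25, 33, 25), (3, 39, 36)}.
π[pid2, pid]: project onto (pid2, pid) → {(1, 10), (1, 25), (1, 33), (10, 25), (10, 33), (25, 33), (36, 39)}

{(1, 10), (1, 25), (1, 33), (10, 25), (10, 33), (25, 33), (36, 39)}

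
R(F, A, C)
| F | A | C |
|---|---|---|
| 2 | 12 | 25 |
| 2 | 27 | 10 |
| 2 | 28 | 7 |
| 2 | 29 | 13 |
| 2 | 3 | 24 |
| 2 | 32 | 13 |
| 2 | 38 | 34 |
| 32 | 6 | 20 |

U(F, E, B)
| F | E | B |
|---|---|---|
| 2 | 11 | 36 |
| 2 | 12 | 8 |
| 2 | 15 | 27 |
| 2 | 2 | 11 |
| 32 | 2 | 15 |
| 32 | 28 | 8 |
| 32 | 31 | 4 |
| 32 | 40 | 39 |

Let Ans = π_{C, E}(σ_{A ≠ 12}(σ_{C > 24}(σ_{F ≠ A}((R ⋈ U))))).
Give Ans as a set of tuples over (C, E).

{(34, 11), (34, 12), (34, 15), (34, 2)}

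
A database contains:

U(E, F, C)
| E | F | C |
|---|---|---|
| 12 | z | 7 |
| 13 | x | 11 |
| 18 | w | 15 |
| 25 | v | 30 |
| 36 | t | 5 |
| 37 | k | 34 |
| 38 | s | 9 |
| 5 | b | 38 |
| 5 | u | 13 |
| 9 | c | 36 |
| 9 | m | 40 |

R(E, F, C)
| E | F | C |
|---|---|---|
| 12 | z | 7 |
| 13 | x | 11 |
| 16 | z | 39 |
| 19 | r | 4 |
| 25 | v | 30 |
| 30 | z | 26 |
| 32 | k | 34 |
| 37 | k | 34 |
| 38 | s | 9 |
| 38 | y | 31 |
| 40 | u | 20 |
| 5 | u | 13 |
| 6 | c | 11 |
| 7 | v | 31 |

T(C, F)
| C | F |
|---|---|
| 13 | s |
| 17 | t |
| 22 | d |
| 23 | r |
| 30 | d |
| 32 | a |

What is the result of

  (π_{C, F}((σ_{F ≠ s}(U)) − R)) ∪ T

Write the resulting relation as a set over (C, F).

{(13, s), (15, w), (17, t), (22, d), (23, r), (30, d), (32, a), (36, c), (38, b), (40, m), (5, t)}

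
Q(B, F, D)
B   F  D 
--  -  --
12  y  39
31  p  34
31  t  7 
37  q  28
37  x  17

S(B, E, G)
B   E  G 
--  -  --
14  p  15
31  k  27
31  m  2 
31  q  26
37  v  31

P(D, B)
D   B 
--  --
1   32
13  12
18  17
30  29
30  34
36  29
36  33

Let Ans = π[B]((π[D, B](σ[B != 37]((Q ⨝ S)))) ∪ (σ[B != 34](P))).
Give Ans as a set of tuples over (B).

{12, 17, 29, 31, 32, 33}

Joining Q and S on B yields {(31, p, 34, k, 27), (31, p, 34, m, 2), (31, p, 34, q, 26), (31, t, 7, k, 27), (31, t, 7, m, 2), (31, t, 7, q, 26), (37, q, 28, v, 31), (37, x, 17, v, 31)}.
Apply σ_{B != 37}; surviving tuples: {(31, p, 34, k, 27), (31, p, 34, m, 2), (31, p, 34, q, 26), (31, t, 7, k, 27), (31, t, 7, m, 2), (31, t, 7, q, 26)}
π[D, B]: project onto (D, B) (4 duplicate(s) eliminated) → {(34, 31), (7, 31)}
Apply σ_{B != 34}; surviving tuples: {(1, 32), (13, 12), (18, 17), (30, 29), (36, 29), (36, 33)}
Union: {(34, 31), (7, 31)} with {(1, 32), (13, 12), (18, 17), (30, 29), (36, 29), (36, 33)} → {(1, 32), (13, 12), (18, 17), (30, 29), (34, 31), (36, 29), (36, 33), (7, 31)}
π[B]: project onto (B) (2 duplicate(s) eliminated) → {12, 17, 29, 31, 32, 33}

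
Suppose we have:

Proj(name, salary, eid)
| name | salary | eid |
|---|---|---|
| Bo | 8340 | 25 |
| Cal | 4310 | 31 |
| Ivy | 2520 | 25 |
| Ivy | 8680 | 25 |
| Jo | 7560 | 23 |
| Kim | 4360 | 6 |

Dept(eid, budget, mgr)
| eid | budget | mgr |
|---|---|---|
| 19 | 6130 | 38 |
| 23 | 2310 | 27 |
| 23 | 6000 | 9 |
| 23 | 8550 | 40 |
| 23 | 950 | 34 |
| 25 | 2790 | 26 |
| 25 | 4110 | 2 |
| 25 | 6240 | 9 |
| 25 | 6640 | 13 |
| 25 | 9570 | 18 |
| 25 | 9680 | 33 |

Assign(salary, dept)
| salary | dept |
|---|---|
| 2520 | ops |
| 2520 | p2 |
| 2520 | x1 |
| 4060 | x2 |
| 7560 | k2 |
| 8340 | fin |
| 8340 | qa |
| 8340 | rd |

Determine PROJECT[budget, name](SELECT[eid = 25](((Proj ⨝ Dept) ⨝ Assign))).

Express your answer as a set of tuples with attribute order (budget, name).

{(2790, Bo), (2790, Ivy), (4110, Bo), (4110, Ivy), (6240, Bo), (6240, Ivy), (6640, Bo), (6640, Ivy), (9570, Bo), (9570, Ivy), (9680, Bo), (9680, Ivy)}

Joining Proj and Dept on eid yields {(Bo, 8340, 25, 2790, 26), (Bo, 8340, 25, 4110, 2), (Bo, 8340, 25, 6240, 9), (Bo, 8340, 25, 6640, 13), (Bo, 8340, 25, 9570, 18), (Bo, 8340, 25, 9680, 33), (Ivy, 2520, 25, 2790, 26), (Ivy, 2520, 25, 4110, 2), (Ivy, 2520, 25, 6240, 9), (Ivy, 2520, 25, 6640, 13), (Ivy, 2520, 25, 9570, 18), (Ivy, 2520, 25, 9680, 33), (Ivy, 8680, 25, 2790, 26), (Ivy, 8680, 25, 4110, 2), (Ivy, 8680, 25, 6240, 9), (Ivy, 8680, 25, 6640, 13), (Ivy, 8680, 25, 9570, 18), (Ivy, 8680, 25, 9680, 33), (Jo, 7560, 23, 2310, 27), (Jo, 7560, 23, 6000, 9), (Jo, 7560, 23, 8550, 40), (Jo, 7560, 23, 950, 34)}.
Joining (Proj ⨝ Dept) and Assign on salary yields {(Bo, 8340, 25, 2790, 26, fin), (Bo, 8340, 25, 2790, 26, qa), (Bo, 8340, 25, 2790, 26, rd), (Bo, 8340, 25, 4110, 2, fin), (Bo, 8340, 25, 4110, 2, qa), (Bo, 8340, 25, 4110, 2, rd), (Bo, 8340, 25, 6240, 9, fin), (Bo, 8340, 25, 6240, 9, qa), (Bo, 8340, 25, 6240, 9, rd), (Bo, 8340, 25, 6640, 13, fin), (Bo, 8340, 25, 6640, 13, qa), (Bo, 8340, 25, 6640, 13, rd), (Bo, 8340, 25, 9570, 18, fin), (Bo, 8340, 25, 9570, 18, qa), (Bo, 8340, 25, 9570, 18, rd), (Bo, 8340, 25, 9680, 33, fin), (Bo, 8340, 25, 9680, 33, qa), (Bo, 8340, 25, 9680, 33, rd), (Ivy, 2520, 25, 2790, 26, ops), (Ivy, 2520, 25, 2790, 26, p2), (Ivy, 2520, 25, 2790, 26, x1), (Ivy, 2520, 25, 4110, 2, ops), (Ivy, 2520, 25, 4110, 2, p2), (Ivy, 2520, 25, 4110, 2, x1), (Ivy, 2520, 25, 6240, 9, ops), (Ivy, 2520, 25, 6240, 9, p2), (Ivy, 2520, 25, 6240, 9, x1), (Ivy, 2520, 25, 6640, 13, ops), (Ivy, 2520, 25, 6640, 13, p2), (Ivy, 2520, 25, 6640, 13, x1), (Ivy, 2520, 25, 9570, 18, ops), (Ivy, 2520, 25, 9570, 18, p2), (Ivy, 2520, 25, 9570, 18, x1), (Ivy, 2520, 25, 9680, 33, ops), (Ivy, 2520, 25, 9680, 33, p2), (Ivy, 2520, 25, 9680, 33, x1), (Jo, 7560, 23, 2310, 27, k2), (Jo, 7560, 23, 6000, 9, k2), (Jo, 7560, 23, 8550, 40, k2), (Jo, 7560, 23, 950, 34, k2)}.
Apply σ_{eid = 25}; surviving tuples: {(Bo, 8340, 25, 2790, 26, fin), (Bo, 8340, 25, 2790, 26, qa), (Bo, 8340, 25, 2790, 26, rd), (Bo, 8340, 25, 4110, 2, fin), (Bo, 8340, 25, 4110, 2, qa), (Bo, 8340, 25, 4110, 2, rd), (Bo, 8340, 25, 6240, 9, fin), (Bo, 8340, 25, 6240, 9, qa), (Bo, 8340, 25, 6240, 9, rd), (Bo, 8340, 25, 6640, 13, fin), (Bo, 8340, 25, 6640, 13, qa), (Bo, 8340, 25, 6640, 13, rd), (Bo, 8340, 25, 9570, 18, fin), (Bo, 8340, 25, 9570, 18, qa), (Bo, 8340, 25, 9570, 18, rd), (Bo, 8340, 25, 9680, 33, fin), (Bo, 8340, 25, 9680, 33, qa), (Bo, 8340, 25, 9680, 33, rd), (Ivy, 2520, 25, 2790, 26, ops), (Ivy, 2520, 25, 2790, 26, p2), (Ivy, 2520, 25, 2790, 26, x1), (Ivy, 2520, 25, 4110, 2, ops), (Ivy, 2520, 25, 4110, 2, p2), (Ivy, 2520, 25, 4110, 2, x1), (Ivy, 2520, 25, 6240, 9, ops), (Ivy, 2520, 25, 6240, 9, p2), (Ivy, 2520, 25, 6240, 9, x1), (Ivy, 2520, 25, 6640, 13, ops), (Ivy, 2520, 25, 6640, 13, p2), (Ivy, 2520, 25, 6640, 13, x1), (Ivy, 2520, 25, 9570, 18, ops), (Ivy, 2520, 25, 9570, 18, p2), (Ivy, 2520, 25, 9570, 18, x1), (Ivy, 2520, 25, 9680, 33, ops), (Ivy, 2520, 25, 9680, 33, p2), (Ivy, 2520, 25, 9680, 33, x1)}
π_{budget, name} gives {(2790, Bo), (2790, Ivy), (4110, Bo), (4110, Ivy), (6240, Bo), (6240, Ivy), (6640, Bo), (6640, Ivy), (9570, Bo), (9570, Ivy), (9680, Bo), (9680, Ivy)} (24 duplicate(s) eliminated).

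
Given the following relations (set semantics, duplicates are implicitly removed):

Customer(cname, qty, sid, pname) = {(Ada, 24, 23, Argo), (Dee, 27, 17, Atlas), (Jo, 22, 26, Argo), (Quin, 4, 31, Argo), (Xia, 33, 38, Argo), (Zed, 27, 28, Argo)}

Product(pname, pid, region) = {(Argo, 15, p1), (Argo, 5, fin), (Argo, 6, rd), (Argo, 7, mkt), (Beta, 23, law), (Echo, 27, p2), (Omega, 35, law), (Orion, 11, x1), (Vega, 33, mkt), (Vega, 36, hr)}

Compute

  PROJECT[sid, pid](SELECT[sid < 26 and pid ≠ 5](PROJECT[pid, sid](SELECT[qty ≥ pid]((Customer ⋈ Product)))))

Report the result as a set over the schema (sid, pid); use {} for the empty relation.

{(23, 15), (23, 6), (23, 7)}

Joining Customer and Product on pname yields {(Ada, 24, 23, Argo, 15, p1), (Ada, 24, 23, Argo, 5, fin), (Ada, 24, 23, Argo, 6, rd), (Ada, 24, 23, Argo, 7, mkt), (Jo, 22, 26, Argo, 15, p1), (Jo, 22, 26, Argo, 5, fin), (Jo, 22, 26, Argo, 6, rd), (Jo, 22, 26, Argo, 7, mkt), (Quin, 4, 31, Argo, 15, p1), (Quin, 4, 31, Argo, 5, fin), (Quin, 4, 31, Argo, 6, rd), (Quin, 4, 31, Argo, 7, mkt), (Xia, 33, 38, Argo, 15, p1), (Xia, 33, 38, Argo, 5, fin), (Xia, 33, 38, Argo, 6, rd), (Xia, 33, 38, Argo, 7, mkt), (Zed, 27, 28, Argo, 15, p1), (Zed, 27, 28, Argo, 5, fin), (Zed, 27, 28, Argo, 6, rd), (Zed, 27, 28, Argo, 7, mkt)}.
Selection qty ≥ pid: {(Ada, 24, 23, Argo, 15, p1), (Ada, 24, 23, Argo, 5, fin), (Ada, 24, 23, Argo, 6, rd), (Ada, 24, 23, Argo, 7, mkt), (Jo, 22, 26, Argo, 15, p1), (Jo, 22, 26, Argo, 5, fin), (Jo, 22, 26, Argo, 6, rd), (Jo, 22, 26, Argo, 7, mkt), (Xia, 33, 38, Argo, 15, p1), (Xia, 33, 38, Argo, 5, fin), (Xia, 33, 38, Argo, 6, rd), (Xia, 33, 38, Argo, 7, mkt), (Zed, 27, 28, Argo, 15, p1), (Zed, 27, 28, Argo, 5, fin), (Zed, 27, 28, Argo, 6, rd), (Zed, 27, 28, Argo, 7, mkt)}
Keep only column(s) pid, sid: {(15, 23), (15, 26), (15, 28), (15, 38), (5, 23), (5, 26), (5, 28), (5, 38), (6, 23), (6, 26), (6, 28), (6, 38), (7, 23), (7, 26), (7, 28), (7, 38)}
Selection sid < 26 and pid ≠ 5: {(15, 23), (6, 23), (7, 23)}
Keep only column(s) sid, pid: {(23, 15), (23, 6), (23, 7)}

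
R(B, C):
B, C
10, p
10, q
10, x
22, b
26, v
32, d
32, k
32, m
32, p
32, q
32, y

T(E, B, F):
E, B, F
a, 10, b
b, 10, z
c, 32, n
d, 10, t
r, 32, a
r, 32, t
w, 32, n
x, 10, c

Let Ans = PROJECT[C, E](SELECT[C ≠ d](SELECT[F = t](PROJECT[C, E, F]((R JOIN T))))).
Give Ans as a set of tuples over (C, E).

Natural join on B: {(10, p, a, b), (10, p, b, z), (10, p, d, t), (10, p, x, c), (10, q, a, b), (10, q, b, z), (10, q, d, t), (10, q, x, c), (10, x, a, b), (10, x, b, z), (10, x, d, t), (10, x, x, c), (32, d, c, n), (32, d, r, a), (32, d, r, t), (32, d, w, n), (32, k, c, n), (32, k, r, a), (32, k, r, t), (32, k, w, n), (32, m, c, n), (32, m, r, a), (32, m, r, t), (32, m, w, n), (32, p, c, n), (32, p, r, a), (32, p, r, t), (32, p, w, n), (32, q, c, n), (32, q, r, a), (32, q, r, t), (32, q, w, n), (32, y, c, n), (32, y, r, a), (32, y, r, t), (32, y, w, n)}
Projecting to C, E, F: {(d, c, n), (d, r, a), (d, r, t), (d, w, n), (k, c, n), (k, r, a), (k, r, t), (k, w, n), (m, c, n), (m, r, a), (m, r, t), (m, w, n), (p, a, b), (p, b, z), (p, c, n), (p, d, t), (p, r, a), (p, r, t), (p, w, n), (p, x, c), (q, a, b), (q, b, z), (q, c, n), (q, d, t), (q, r, a), (q, r, t), (q, w, n), (q, x, c), (x, a, b), (x, b, z), (x, d, t), (x, x, c), (y, c, n), (y, r, a), (y, r, t), (y, w, n)}
Selection F = t: {(d, r, t), (k, r, t), (m, r, t), (p, d, t), (p, r, t), (q, d, t), (q, r, t), (x, d, t), (y, r, t)}
Selection C ≠ d: {(k, r, t), (m, r, t), (p, d, t), (p, r, t), (q, d, t), (q, r, t), (x, d, t), (y, r, t)}
Projecting to C, E: {(k, r), (m, r), (p, d), (p, r), (q, d), (q, r), (x, d), (y, r)}

{(k, r), (m, r), (p, d), (p, r), (q, d), (q, r), (x, d), (y, r)}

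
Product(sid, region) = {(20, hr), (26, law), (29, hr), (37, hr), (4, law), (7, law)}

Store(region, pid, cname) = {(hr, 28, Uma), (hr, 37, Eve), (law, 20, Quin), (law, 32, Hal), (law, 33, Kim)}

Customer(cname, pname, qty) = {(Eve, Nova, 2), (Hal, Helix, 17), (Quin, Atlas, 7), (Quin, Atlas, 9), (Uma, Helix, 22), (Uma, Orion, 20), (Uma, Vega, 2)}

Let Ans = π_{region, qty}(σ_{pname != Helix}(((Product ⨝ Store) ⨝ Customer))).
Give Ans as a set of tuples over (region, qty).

Product ⋈ Store (natural join on region): {(20, hr, 28, Uma), (20, hr, 37, Eve), (26, law, 20, Quin), (26, law, 32, Hal), (26, law, 33, Kim), (29, hr, 28, Uma), (29, hr, 37, Eve), (37, hr, 28, Uma), (37, hr, 37, Eve), (4, law, 20, Quin), (4, law, 32, Hal), (4, law, 33, Kim), (7, law, 20, Quin), (7, law, 32, Hal), (7, law, 33, Kim)}
(Product ⨝ Store) ⋈ Customer (natural join on cname): {(20, hr, 28, Uma, Helix, 22), (20, hr, 28, Uma, Orion, 20), (20, hr, 28, Uma, Vega, 2), (20, hr, 37, Eve, Nova, 2), (26, law, 20, Quin, Atlas, 7), (26, law, 20, Quin, Atlas, 9), (26, law, 32, Hal, Helix, 17), (29, hr, 28, Uma, Helix, 22), (29, hr, 28, Uma, Orion, 20), (29, hr, 28, Uma, Vega, 2), (29, hr, 37, Eve, Nova, 2), (37, hr, 28, Uma, Helix, 22), (37, hr, 28, Uma, Orion, 20), (37, hr, 28, Uma, Vega, 2), (37, hr, 37, Eve, Nova, 2), (4, law, 20, Quin, Atlas, 7), (4, law, 20, Quin, Atlas, 9), (4, law, 32, Hal, Helix, 17), (7, law, 20, Quin, Atlas, 7), (7, law, 20, Quin, Atlas, 9), (7, law, 32, Hal, Helix, 17)}
σ[pname != Helix]: keep tuples satisfying pname != Helix → {(20, hr, 28, Uma, Orion, 20), (20, hr, 28, Uma, Vega, 2), (20, hr, 37, Eve, Nova, 2), (26, law, 20, Quin, Atlas, 7), (26, law, 20, Quin, Atlas, 9), (29, hr, 28, Uma, Orion, 20), (29, hr, 28, Uma, Vega, 2), (29, hr, 37, Eve, Nova, 2), (37, hr, 28, Uma, Orion, 20), (37, hr, 28, Uma, Vega, 2), (37, hr, 37, Eve, Nova, 2), (4, law, 20, Quin, Atlas, 7), (4, law, 20, Quin, Atlas, 9), (7, law, 20, Quin, Atlas, 7), (7, law, 20, Quin, Atlas, 9)}
Projecting to region, qty (11 duplicate(s) eliminated): {(hr, 2), (hr, 20), (law, 7), (law, 9)}

{(hr, 2), (hr, 20), (law, 7), (law, 9)}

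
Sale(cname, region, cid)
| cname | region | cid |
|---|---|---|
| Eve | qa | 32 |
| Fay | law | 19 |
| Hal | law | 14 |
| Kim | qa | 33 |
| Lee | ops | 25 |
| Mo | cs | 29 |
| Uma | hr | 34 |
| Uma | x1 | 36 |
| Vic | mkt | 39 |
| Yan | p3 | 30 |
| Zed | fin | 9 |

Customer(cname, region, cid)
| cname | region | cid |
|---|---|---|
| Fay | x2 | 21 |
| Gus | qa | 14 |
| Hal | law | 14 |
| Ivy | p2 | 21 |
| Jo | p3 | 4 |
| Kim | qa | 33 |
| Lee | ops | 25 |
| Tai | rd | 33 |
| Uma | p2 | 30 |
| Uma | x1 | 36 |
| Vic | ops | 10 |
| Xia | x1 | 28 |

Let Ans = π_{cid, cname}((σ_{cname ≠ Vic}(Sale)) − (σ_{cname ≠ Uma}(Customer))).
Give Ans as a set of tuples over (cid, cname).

{(19, Fay), (29, Mo), (30, Yan), (32, Eve), (34, Uma), (36, Uma), (9, Zed)}

Filtering on cname ≠ Vic leaves {(Eve, qa, 32), (Fay, law, 19), (Hal, law, 14), (Kim, qa, 33), (Lee, ops, 25), (Mo, cs, 29), (Uma, hr, 34), (Uma, x1, 36), (Yan, p3, 30), (Zed, fin, 9)}.
Filtering on cname ≠ Uma leaves {(Fay, x2, 21), (Gus, qa, 14), (Hal, law, 14), (Ivy, p2, 21), (Jo, p3, 4), (Kim, qa, 33), (Lee, ops, 25), (Tai, rd, 33), (Vic, ops, 10), (Xia, x1, 28)}.
Set difference of the two operands is {(Eve, qa, 32), (Fay, law, 19), (Mo, cs, 29), (Uma, hr, 34), (Uma, x1, 36), (Yan, p3, 30), (Zed, fin, 9)}.
Keep only column(s) cid, cname: {(19, Fay), (29, Mo), (30, Yan), (32, Eve), (34, Uma), (36, Uma), (9, Zed)}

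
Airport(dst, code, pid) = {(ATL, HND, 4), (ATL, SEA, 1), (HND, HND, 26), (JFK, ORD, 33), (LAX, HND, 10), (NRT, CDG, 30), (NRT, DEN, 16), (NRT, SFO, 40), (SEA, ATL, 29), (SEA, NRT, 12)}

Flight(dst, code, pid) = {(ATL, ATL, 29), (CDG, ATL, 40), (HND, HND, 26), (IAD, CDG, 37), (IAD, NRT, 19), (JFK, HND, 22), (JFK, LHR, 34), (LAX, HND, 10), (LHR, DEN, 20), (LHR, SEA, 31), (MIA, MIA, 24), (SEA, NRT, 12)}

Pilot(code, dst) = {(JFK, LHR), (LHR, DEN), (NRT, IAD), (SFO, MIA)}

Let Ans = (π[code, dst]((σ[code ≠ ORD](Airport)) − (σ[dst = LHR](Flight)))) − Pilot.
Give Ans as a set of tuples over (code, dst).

σ[code ≠ ORD]: keep tuples satisfying code ≠ ORD → {(ATL, HND, 4), (ATL, SEA, 1), (HND, HND, 26), (LAX, HND, 10), (NRT, CDG, 30), (NRT, DEN, 16), (NRT, SFO, 40), (SEA, ATL, 29), (SEA, NRT, 12)}
σ[dst = LHR]: keep tuples satisfying dst = LHR → {(LHR, DEN, 20), (LHR, SEA, 31)}
Set difference of the two operands is {(ATL, HND, 4), (ATL, SEA, 1), (HND, HND, 26), (LAX, HND, 10), (NRT, CDG, 30), (NRT, DEN, 16), (NRT, SFO, 40), (SEA, ATL, 29), (SEA, NRT, 12)}.
π_{code, dst} gives {(ATL, SEA), (CDG, NRT), (DEN, NRT), (HND, ATL), (HND, HND), (HND, LAX), (NRT, SEA), (SEA, ATL), (SFO, NRT)}.
Set difference of the two operands is {(ATL, SEA), (CDG, NRT), (DEN, NRT), (HND, ATL), (HND, HND), (HND, LAX), (NRT, SEA), (SEA, ATL), (SFO, NRT)}.

{(ATL, SEA), (CDG, NRT), (DEN, NRT), (HND, ATL), (HND, HND), (HND, LAX), (NRT, SEA), (SEA, ATL), (SFO, NRT)}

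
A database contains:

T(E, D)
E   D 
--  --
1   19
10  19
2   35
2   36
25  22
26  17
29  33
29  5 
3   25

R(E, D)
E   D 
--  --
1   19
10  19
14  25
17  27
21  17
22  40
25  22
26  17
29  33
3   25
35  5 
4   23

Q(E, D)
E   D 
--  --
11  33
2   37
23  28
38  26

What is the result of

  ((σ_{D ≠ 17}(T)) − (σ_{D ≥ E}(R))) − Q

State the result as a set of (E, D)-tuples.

{(2, 35), (2, 36), (25, 22), (29, 5)}

σ[D ≠ 17]: keep tuples satisfying D ≠ 17 → {(1, 19), (10, 19), (2, 35), (2, 36), (25, 22), (29, 33), (29, 5), (3, 25)}
σ[D ≥ E]: keep tuples satisfying D ≥ E → {(1, 19), (10, 19), (14, 25), (17, 27), (22, 40), (29, 33), (3, 25), (4, 23)}
Set difference of the two operands is {(2, 35), (2, 36), (25, 22), (29, 5)}.
Set difference of the two operands is {(2, 35), (2, 36), (25, 22), (29, 5)}.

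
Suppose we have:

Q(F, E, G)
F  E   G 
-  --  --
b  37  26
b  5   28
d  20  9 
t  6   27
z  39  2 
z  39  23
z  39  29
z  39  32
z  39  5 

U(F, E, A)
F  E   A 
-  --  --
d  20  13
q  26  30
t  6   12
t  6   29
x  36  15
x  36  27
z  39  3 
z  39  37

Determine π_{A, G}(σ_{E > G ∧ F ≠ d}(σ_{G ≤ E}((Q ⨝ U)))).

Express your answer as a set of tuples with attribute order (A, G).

Natural join on F, E: {(d, 20, 9, 13), (t, 6, 27, 12), (t, 6, 27, 29), (z, 39, 2, 3), (z, 39, 2, 37), (z, 39, 23, 3), (z, 39, 23, 37), (z, 39, 29, 3), (z, 39, 29, 37), (z, 39, 32, 3), (z, 39, 32, 37), (z, 39, 5, 3), (z, 39, 5, 37)}
Filtering on G ≤ E leaves {(d, 20, 9, 13), (z, 39, 2, 3), (z, 39, 2, 37), (z, 39, 23, 3), (z, 39, 23, 37), (z, 39, 29, 3), (z, 39, 29, 37), (z, 39, 32, 3), (z, 39, 32, 37), (z, 39, 5, 3), (z, 39, 5, 37)}.
Filtering on E > G ∧ F ≠ d leaves {(z, 39, 2, 3), (z, 39, 2, 37), (z, 39, 23, 3), (z, 39, 23, 37), (z, 39, 29, 3), (z, 39, 29, 37), (z, 39, 32, 3), (z, 39, 32, 37), (z, 39, 5, 3), (z, 39, 5, 37)}.
Keep only column(s) A, G: {(3, 2), (3, 23), (3, 29), (3, 32), (3, 5), (37, 2), (37, 23), (37, 29), (37, 32), (37, 5)}

{(3, 2), (3, 23), (3, 29), (3, 32), (3, 5), (37, 2), (37, 23), (37, 29), (37, 32), (37, 5)}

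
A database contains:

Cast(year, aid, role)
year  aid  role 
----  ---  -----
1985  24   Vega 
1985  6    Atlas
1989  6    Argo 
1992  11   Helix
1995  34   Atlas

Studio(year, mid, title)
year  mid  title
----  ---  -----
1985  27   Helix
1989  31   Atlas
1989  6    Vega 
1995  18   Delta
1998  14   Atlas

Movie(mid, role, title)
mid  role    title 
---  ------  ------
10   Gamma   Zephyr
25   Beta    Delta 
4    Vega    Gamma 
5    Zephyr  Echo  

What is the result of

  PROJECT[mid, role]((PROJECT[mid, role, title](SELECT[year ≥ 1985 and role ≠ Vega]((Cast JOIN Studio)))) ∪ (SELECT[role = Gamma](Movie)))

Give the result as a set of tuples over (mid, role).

Joining Cast and Studio on year yields {(1985, 24, Vega, 27, Helix), (1985, 6, Atlas, 27, Helix), (1989, 6, Argo, 31, Atlas), (1989, 6, Argo, 6, Vega), (1995, 34, Atlas, 18, Delta)}.
Selection year ≥ 1985 and role ≠ Vega: {(1985, 6, Atlas, 27, Helix), (1989, 6, Argo, 31, Atlas), (1989, 6, Argo, 6, Vega), (1995, 34, Atlas, 18, Delta)}
π_{mid, role, title} gives {(18, Atlas, Delta), (27, Atlas, Helix), (31, Argo, Atlas), (6, Argo, Vega)}.
Selection role = Gamma: {(10, Gamma, Zephyr)}
Set union of the two operands is {(10, Gamma, Zephyr), (18, Atlas, Delta), (27, Atlas, Helix), (31, Argo, Atlas), (6, Argo, Vega)}.
π_{mid, role} gives {(10, Gamma), (18, Atlas), (27, Atlas), (31, Argo), (6, Argo)}.

{(10, Gamma), (18, Atlas), (27, Atlas), (31, Argo), (6, Argo)}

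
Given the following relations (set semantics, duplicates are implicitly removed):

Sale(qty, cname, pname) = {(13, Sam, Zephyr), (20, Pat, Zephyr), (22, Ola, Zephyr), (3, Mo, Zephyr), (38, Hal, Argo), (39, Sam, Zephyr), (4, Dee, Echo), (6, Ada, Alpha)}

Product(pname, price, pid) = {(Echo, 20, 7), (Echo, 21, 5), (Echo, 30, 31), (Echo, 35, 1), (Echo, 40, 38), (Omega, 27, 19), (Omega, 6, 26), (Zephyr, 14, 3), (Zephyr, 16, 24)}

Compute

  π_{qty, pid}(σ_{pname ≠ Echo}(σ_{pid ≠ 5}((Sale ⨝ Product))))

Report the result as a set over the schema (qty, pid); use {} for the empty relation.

Joining Sale and Product on pname yields {(13, Sam, Zephyr, 14, 3), (13, Sam, Zephyr, 16, 24), (20, Pat, Zephyr, 14, 3), (20, Pat, Zephyr, 16, 24), (22, Ola, Zephyr, 14, 3), (22, Ola, Zephyr, 16, 24), (3, Mo, Zephyr, 14, 3), (3, Mo, Zephyr, 16, 24), (39, Sam, Zephyr, 14, 3), (39, Sam, Zephyr, 16, 24), (4, Dee, Echo, 20, 7), (4, Dee, Echo, 21, 5), (4, Dee, Echo, 30, 31), (4, Dee, Echo, 35, 1), (4, Dee, Echo, 40, 38)}.
σ[pid ≠ 5]: keep tuples satisfying pid ≠ 5 → {(13, Sam, Zephyr, 14, 3), (13, Sam, Zephyr, 16, 24), (20, Pat, Zephyr, 14, 3), (20, Pat, Zephyr, 16, 24), (22, Ola, Zephyr, 14, 3), (22, Ola, Zephyr, 16, 24), (3, Mo, Zephyr, 14, 3), (3, Mo, Zephyr, 16, 24), (39, Sam, Zephyr, 14, 3), (39, Sam, Zephyr, 16, 24), (4, Dee, Echo, 20, 7), (4, Dee, Echo, 30, 31), (4, Dee, Echo, 35, 1), (4, Dee, Echo, 40, 38)}
σ[pname ≠ Echo]: keep tuples satisfying pname ≠ Echo → {(13, Sam, Zephyr, 14, 3), (13, Sam, Zephyr, 16, 24), (20, Pat, Zephyr, 14, 3), (20, Pat, Zephyr, 16, 24), (22, Ola, Zephyr, 14, 3), (22, Ola, Zephyr, 16, 24), (3, Mo, Zephyr, 14, 3), (3, Mo, Zephyr, 16, 24), (39, Sam, Zephyr, 14, 3), (39, Sam, Zephyr, 16, 24)}
Projecting to qty, pid: {(13, 24), (13, 3), (20, 24), (20, 3), (22, 24), (22, 3), (3, 24), (3, 3), (39, 24), (39, 3)}

{(13, 24), (13, 3), (20, 24), (20, 3), (22, 24), (22, 3), (3, 24), (3, 3), (39, 24), (39, 3)}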